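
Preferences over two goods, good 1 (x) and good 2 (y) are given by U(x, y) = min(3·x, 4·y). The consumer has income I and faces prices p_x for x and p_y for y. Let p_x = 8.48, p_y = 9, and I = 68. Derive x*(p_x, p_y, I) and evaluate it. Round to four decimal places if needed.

Leontief preferences: the optimum is at the kink where x/4 = y/3, i.e. y = (3/4)·x.
Budget: p_x·x + p_y·(3/4)·x = I, so (4·p_x + 3·p_y)·x = 4·I.
Demand: x*(p_x,p_y,I) = 4·I/(4·p_x + 3·p_y), y* = 3·I/(4·p_x + 3·p_y).
Here 4·8.48 + 3·9 = 60.92, giving x* = 4.4649.

x* = 4.4649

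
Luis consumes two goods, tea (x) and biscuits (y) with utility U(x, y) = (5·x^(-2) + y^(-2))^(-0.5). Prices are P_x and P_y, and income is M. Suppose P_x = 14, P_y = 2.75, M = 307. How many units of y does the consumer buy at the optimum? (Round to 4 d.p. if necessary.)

MU_x ∝ 5·x^(-3), MU_y ∝ y^(-3), so MRS = 5·(y/x)^(3) = P_x/P_y.
Solve for the ratio: y/x = [(1/5)·P_x/P_y]^(1/3).
Substitute y = (y/x)·x into the budget: x* = M/(P_x + P_y·(y/x)).
Numerically y/x = 1.006024, so x* = 307/(14 + 2.75·1.006024) = 18.3102 and y* = 1.006024·18.3102 = 18.4206.

y* = 18.4206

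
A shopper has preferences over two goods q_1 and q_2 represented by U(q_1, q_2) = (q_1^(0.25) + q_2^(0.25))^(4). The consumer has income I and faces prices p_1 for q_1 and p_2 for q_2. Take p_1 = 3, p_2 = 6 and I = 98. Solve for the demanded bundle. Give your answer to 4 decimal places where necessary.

q_1* = 18.2119, q_2* = 7.2274

With the ratio pinned down, the budget gives q_1* = I/(p_1 + p_2·(q_2/q_1)) and q_2* = (q_2/q_1)·q_1*.
Numerically q_2/q_1 = 0.39685, so q_1* = 98/(3 + 6·0.39685) = 18.2119 and q_2* = 0.39685·18.2119 = 7.2274.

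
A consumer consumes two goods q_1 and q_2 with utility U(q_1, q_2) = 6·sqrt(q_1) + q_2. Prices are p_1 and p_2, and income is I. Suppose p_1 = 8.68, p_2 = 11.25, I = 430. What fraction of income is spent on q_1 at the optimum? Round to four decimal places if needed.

MU_q_1 = 3/√q_1, MU_q_2 = 1. Tangency: 3/√q_1 = p_1/p_2.
Solve: √q_1 = 3·p_2/p_1, so q_1*(p_1,p_2) = (3·p_2/p_1)², and q_2* = (I − p_1·q_1*)/p_2.
Plugging in: q_1* = (3·11.25/8.68)² = 15.1185, q_2* = 26.5575.
Expenditure on q_1: 8.68·15.1185 = 131.2284; share = 0.3052.

share on q_1 = 0.3052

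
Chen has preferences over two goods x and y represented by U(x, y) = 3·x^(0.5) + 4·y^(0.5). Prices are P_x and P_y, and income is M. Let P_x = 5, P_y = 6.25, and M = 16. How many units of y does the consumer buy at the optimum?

y* = 1.5031

MRS = MU_x/MU_y = (3/4)·(y/x)^(0.5). Set equal to P_x/P_y.
Hence y/x = ((4/3)·P_x/P_y)^(1/(0.5)), i.e. raised to the 2 power.
With the ratio pinned down, the budget gives x* = M/(P_x + P_y·(y/x)) and y* = (y/x)·x*.
Numerically y/x = 1.137778, so x* = 16/(5 + 6.25·1.137778) = 1.3211 and y* = 1.137778·1.3211 = 1.5031.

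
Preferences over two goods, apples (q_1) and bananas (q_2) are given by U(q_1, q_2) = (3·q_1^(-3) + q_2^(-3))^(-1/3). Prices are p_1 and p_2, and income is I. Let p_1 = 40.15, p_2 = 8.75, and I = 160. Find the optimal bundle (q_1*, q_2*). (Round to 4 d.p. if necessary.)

q_1* = 3.2076, q_2* = 3.5672

With the ratio pinned down, the budget gives q_1* = I/(p_1 + p_2·(q_2/q_1)) and q_2* = (q_2/q_1)·q_1*.
Numerically q_2/q_1 = 1.112088, so q_1* = 160/(40.15 + 8.75·1.112088) = 3.2076 and q_2* = 1.112088·3.2076 = 3.5672.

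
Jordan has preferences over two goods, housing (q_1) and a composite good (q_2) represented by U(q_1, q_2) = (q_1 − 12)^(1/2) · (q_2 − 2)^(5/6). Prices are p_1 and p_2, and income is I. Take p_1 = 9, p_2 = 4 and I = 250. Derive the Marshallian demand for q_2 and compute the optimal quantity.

q_2* = 22.9375

Let q_1' = q_1−12, q_2' = q_2−2. MRS = (3/5)·q_2'/q_1' = p_1/p_2.
After buying the subsistence bundle (12, 2), a share 0.375 of the remaining income goes to q_1: q_1* = 12 + 0.375·(I − 12p_1 − 2p_2)/p_1.
Discretionary income = 250 − 12·9 − 2·4 = 134; q_2* = 2 + 0.625·134/4 = 22.9375.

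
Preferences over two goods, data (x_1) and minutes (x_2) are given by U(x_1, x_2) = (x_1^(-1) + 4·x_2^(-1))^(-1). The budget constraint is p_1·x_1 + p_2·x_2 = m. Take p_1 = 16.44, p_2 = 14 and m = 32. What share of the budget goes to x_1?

share on x_1 = 0.3514

MRS = MU_x_1/MU_x_2 = (1/4)·(x_2/x_1)^(2). Set equal to p_1/p_2.
Solve for the ratio: x_2/x_1 = [4·p_1/p_2]^(0.5).
Substitute x_2 = (x_2/x_1)·x_1 into the budget: x_1* = m/(p_1 + p_2·(x_2/x_1)).
Numerically x_2/x_1 = 2.167289, so x_1* = 32/(16.44 + 14·2.167289) = 0.684 and x_2* = 2.167289·0.684 = 1.4825.
Expenditure on x_1: 16.44·0.684 = 11.2453; share = 0.3514.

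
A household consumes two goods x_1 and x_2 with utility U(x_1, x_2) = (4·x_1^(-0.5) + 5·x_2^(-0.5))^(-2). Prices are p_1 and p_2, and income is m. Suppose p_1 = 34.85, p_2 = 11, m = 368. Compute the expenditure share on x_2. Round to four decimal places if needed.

share on x_2 = 0.4414

From the CES first-order condition, (4/5)·(x_2/x_1)^(1.5) = p_1/p_2.
Hence x_2/x_1 = ((5/4)·p_1/p_2)^(1/(1.5)), i.e. raised to the 2/3 power.
With the ratio pinned down, the budget gives x_1* = m/(p_1 + p_2·(x_2/x_1)) and x_2* = (x_2/x_1)·x_1*.
Numerically x_2/x_1 = 2.503111, so x_1* = 368/(34.85 + 11·2.503111) = 5.8989 and x_2* = 2.503111·5.8989 = 14.7657.
Expenditure on x_2: 11·14.7657 = 162.4224; share = 0.4414.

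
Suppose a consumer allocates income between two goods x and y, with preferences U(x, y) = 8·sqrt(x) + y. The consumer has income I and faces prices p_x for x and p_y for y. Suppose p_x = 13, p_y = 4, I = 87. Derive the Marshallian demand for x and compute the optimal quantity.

x* = 1.5148

Thus x* = (4·p_y/p_x)² — independent of I — with the rest of income spent on y.
Plugging in: x* = (4·4/13)² = 1.5148.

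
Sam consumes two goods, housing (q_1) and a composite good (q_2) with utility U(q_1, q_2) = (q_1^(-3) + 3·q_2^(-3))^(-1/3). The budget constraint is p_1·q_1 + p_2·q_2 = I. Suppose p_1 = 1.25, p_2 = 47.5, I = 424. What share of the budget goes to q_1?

share on q_1 = 0.0473

MU_q_1 ∝ q_1^(-4), MU_q_2 ∝ 3·q_2^(-4), so MRS = (1/3)·(q_2/q_1)^(4) = p_1/p_2.
Solve for the ratio: q_2/q_1 = [3·p_1/p_2]^(0.25).
Substitute q_2 = (q_2/q_1)·q_1 into the budget: q_1* = I/(p_1 + p_2·(q_2/q_1)).
Numerically q_2/q_1 = 0.530071, so q_1* = 424/(1.25 + 47.5·0.530071) = 16.0434 and q_2* = 0.530071·16.0434 = 8.5041.
Expenditure on q_1: 1.25·16.0434 = 20.0542; share = 0.0473.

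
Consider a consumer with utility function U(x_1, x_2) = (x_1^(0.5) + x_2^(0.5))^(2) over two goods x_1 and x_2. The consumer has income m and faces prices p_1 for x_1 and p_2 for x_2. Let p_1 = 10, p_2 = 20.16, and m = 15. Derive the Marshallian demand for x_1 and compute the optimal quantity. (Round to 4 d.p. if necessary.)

MU_x_1 ∝ x_1^(-0.5), MU_x_2 ∝ x_2^(-0.5), so MRS = (x_2/x_1)^(0.5) = p_1/p_2.
Solve for the ratio: x_2/x_1 = [p_1/p_2]^(2).
With the ratio pinned down, the budget gives x_1* = m/(p_1 + p_2·(x_2/x_1)) and x_2* = (x_2/x_1)·x_1*.
Numerically x_2/x_1 = 0.246047, so x_1* = 15/(10 + 20.16·0.246047) = 1.0027.

x_1* = 1.0027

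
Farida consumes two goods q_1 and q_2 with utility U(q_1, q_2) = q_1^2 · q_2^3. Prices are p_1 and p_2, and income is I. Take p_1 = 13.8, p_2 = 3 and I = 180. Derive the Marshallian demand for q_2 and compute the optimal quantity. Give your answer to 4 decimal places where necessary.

q_2* = 36

At p_1=13.8, p_2=3, I=180: q_2* = 0.6·180/3 = 36.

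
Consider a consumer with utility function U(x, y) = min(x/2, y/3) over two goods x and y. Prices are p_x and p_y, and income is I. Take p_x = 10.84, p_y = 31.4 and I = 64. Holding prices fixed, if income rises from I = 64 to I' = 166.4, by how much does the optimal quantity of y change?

Δy* = 2.651

With perfect complements, no substitution: consume in ratio x:y = 2:3.
Budget: p_x·x + p_y·(3/2)·x = I, so (2·p_x + 3·p_y)·x = 2·I.
Demand: x*(p_x,p_y,I) = 2·I/(2·p_x + 3·p_y), y* = 3·I/(2·p_x + 3·p_y).
Here 2·10.84 + 3·31.4 = 115.88, giving y* = 1.6569.
At I' = 166.4: y* = 4.3079. Change: 4.3079 − 1.6569 = 2.651.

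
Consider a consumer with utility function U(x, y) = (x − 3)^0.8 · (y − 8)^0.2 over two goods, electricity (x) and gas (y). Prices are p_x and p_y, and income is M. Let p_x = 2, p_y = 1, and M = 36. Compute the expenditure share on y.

After buying the subsistence bundle (3, 8), a share 0.8 of the remaining income goes to x: x* = 3 + 0.8·(M − 3p_x − 8p_y)/p_x.
Discretionary income = 36 − 3·2 − 8·1 = 22; x* = 3 + 0.8·22/2 = 11.8; y* = 8 + 0.2·22/1 = 12.4.
Expenditure on y: 1·12.4 = 12.4; share = 0.3444.

share on y = 0.3444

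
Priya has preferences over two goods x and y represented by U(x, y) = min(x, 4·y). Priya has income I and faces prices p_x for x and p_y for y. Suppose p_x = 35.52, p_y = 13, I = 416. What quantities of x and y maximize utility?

Leontief preferences: the optimum is at the kink where x/4 = y/1, i.e. y = (1/4)·x.
Budget: p_x·x + p_y·(1/4)·x = I, so (4·p_x + p_y)·x = 4·I.
Demand: x*(p_x,p_y,I) = 4·I/(4·p_x + p_y), y* = I/(4·p_x + p_y).
Here 4·35.52 + 13 = 155.08, giving x* = 10.7299 and y* = 2.6825.

x* = 10.7299, y* = 2.6825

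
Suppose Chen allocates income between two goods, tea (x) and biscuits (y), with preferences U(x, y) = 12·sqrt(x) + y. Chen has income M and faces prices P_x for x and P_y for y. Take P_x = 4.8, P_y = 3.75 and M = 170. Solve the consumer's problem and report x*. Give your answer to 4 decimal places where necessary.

x* = 21.9727

Set MRS = P_x/P_y: 6·x^(−1/2) = P_x/P_y.
Thus x* = (6·P_y/P_x)² — independent of M — with the rest of income spent on y.
Plugging in: x* = (6·3.75/4.8)² = 21.9727.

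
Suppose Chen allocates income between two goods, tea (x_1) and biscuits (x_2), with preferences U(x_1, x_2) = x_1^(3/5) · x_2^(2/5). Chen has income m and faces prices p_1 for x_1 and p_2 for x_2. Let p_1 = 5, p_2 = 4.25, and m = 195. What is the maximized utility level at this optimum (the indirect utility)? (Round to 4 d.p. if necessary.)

The MRS is (3/2)·x_2/x_1. Set MRS = p_1/p_2.
Rearranging, p_2·x_2 = (2/3)·p_1·x_1. Substituting into the budget gives p_1·x_1·(1 + (2/3)) = m.
Demand: x_1*(p_1,p_2,m) = 0.6·m/p_1 and x_2* = 0.4·m/p_2.
At p_1=5, p_2=4.25, m=195: x_1* = 0.6·195/5 = 23.4, x_2* = 18.3529.
Utility at the optimum: U(23.4, 18.3529) = 21.233.

V = 21.233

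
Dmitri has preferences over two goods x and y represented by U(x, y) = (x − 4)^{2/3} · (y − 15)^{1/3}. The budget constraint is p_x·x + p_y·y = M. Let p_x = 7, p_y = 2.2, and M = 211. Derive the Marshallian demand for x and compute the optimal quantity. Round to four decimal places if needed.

x* = 18.2857

Let x' = x−4, y' = y−15. MRS = 2·y'/x' = p_x/p_y.
After buying the subsistence bundle (4, 15), a share 2/3 of the remaining income goes to x: x* = 4 + 2/3·(M − 4p_x − 15p_y)/p_x.
Discretionary income = 211 − 4·7 − 15·2.2 = 150; x* = 4 + 2/3·150/7 = 18.2857.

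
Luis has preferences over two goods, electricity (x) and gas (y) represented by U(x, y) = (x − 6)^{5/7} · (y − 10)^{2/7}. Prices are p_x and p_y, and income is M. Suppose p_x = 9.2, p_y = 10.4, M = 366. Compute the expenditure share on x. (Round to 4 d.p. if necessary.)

Let x' = x−6, y' = y−10. MRS = (5/2)·y'/x' = p_x/p_y.
After buying the subsistence bundle (6, 10), a share 5/7 of the remaining income goes to x: x* = 6 + 5/7·(M − 6p_x − 10p_y)/p_x.
Discretionary income = 366 − 6·9.2 − 10·10.4 = 206.8; x* = 6 + 5/7·206.8/9.2 = 22.0559; y* = 10 + 2/7·206.8/10.4 = 15.6813.
Expenditure on x: 9.2·22.0559 = 202.9143; share = 0.5544.

share on x = 0.5544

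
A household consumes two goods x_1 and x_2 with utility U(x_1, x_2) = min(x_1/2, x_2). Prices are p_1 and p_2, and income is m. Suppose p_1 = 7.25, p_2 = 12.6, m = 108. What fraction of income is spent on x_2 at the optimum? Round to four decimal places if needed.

share on x_2 = 0.4649

With perfect complements, no substitution: consume in ratio x_1:x_2 = 2:1.
Budget: p_1·x_1 + p_2·(1/2)·x_1 = m, so (2·p_1 + p_2)·x_1 = 2·m.
Demand: x_1*(p_1,p_2,m) = 2·m/(2·p_1 + p_2), x_2* = m/(2·p_1 + p_2).
Here 2·7.25 + 12.6 = 27.1, giving x_1* = 7.9705 and x_2* = 3.9852.
Expenditure on x_2: 12.6·3.9852 = 50.214; share = 0.4649.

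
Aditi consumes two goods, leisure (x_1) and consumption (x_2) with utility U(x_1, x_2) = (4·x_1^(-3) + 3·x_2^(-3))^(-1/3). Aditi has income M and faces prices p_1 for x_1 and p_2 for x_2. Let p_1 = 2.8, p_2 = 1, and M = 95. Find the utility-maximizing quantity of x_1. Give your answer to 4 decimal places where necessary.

MU_x_1 ∝ 4·x_1^(-4), MU_x_2 ∝ 3·x_2^(-4), so MRS = (4/3)·(x_2/x_1)^(4) = p_1/p_2.
Hence x_2/x_1 = ((3/4)·p_1/p_2)^(1/(4)), i.e. raised to the 0.25 power.
Substitute x_2 = (x_2/x_1)·x_1 into the budget: x_1* = M/(p_1 + p_2·(x_2/x_1)).
Numerically x_2/x_1 = 1.203801, so x_1* = 95/(2.8 + 1·1.203801) = 23.7275.

x_1* = 23.7275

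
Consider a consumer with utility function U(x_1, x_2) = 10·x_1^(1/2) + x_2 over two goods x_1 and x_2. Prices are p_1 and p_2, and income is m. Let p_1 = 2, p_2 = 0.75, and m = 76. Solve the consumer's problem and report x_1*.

MU_x_1 = 5/√x_1, MU_x_2 = 1. Tangency: 5/√x_1 = p_1/p_2.
Solve: √x_1 = 5·p_2/p_1, so x_1*(p_1,p_2) = (5·p_2/p_1)², and x_2* = (m − p_1·x_1*)/p_2.
Plugging in: x_1* = (5·0.75/2)² = 3.5156.

x_1* = 3.5156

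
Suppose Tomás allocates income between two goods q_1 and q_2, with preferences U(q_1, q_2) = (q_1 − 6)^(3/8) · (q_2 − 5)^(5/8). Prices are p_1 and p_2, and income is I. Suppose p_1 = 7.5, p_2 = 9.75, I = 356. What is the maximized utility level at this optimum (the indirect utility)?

Let q_1' = q_1−6, q_2' = q_2−5. MRS = (3/5)·q_2'/q_1' = p_1/p_2.
After buying the subsistence bundle (6, 5), a share 0.375 of the remaining income goes to q_1: q_1* = 6 + 0.375·(I − 6p_1 − 5p_2)/p_1.
Discretionary income = 356 − 6·7.5 − 5·9.75 = 262.25; q_1* = 6 + 0.375·262.25/7.5 = 19.1125; q_2* = 5 + 0.625·262.25/9.75 = 21.8109.
Utility at the optimum: U(19.1125, 21.8109) = 15.3153.

V = 15.3153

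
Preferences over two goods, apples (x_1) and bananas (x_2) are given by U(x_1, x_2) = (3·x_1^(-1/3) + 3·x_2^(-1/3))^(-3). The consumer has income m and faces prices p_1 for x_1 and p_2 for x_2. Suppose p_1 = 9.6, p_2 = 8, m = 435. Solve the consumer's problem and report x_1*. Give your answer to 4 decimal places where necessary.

From the CES first-order condition, (x_2/x_1)^(4/3) = p_1/p_2.
Hence x_2/x_1 = (p_1/p_2)^(1/(4/3)), i.e. raised to the 0.75 power.
Substitute x_2 = (x_2/x_1)·x_1 into the budget: x_1* = m/(p_1 + p_2·(x_2/x_1)).
Numerically x_2/x_1 = 1.146531, so x_1* = 435/(9.6 + 8·1.146531) = 23.1725.

x_1* = 23.1725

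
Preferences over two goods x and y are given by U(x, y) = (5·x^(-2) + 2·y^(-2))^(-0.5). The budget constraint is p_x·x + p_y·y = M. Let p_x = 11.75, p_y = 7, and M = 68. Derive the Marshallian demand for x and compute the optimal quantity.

x* = 3.8032

With the ratio pinned down, the budget gives x* = M/(p_x + p_y·(y/x)) and y* = (y/x)·x*.
Numerically y/x = 0.875655, so x* = 68/(11.75 + 7·0.875655) = 3.8032.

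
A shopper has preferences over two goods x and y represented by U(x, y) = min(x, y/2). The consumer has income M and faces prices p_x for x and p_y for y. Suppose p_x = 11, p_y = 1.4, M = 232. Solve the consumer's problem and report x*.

With perfect complements, no substitution: consume in ratio x:y = 1:2.
Budget: p_x·x + p_y·2·x = M, so (p_x + 2·p_y)·x = M.
Demand: x*(p_x,p_y,M) = M/(p_x + 2·p_y), y* = 2·M/(p_x + 2·p_y).
Here 11 + 2·1.4 = 13.8, giving x* = 16.8116.

x* = 16.8116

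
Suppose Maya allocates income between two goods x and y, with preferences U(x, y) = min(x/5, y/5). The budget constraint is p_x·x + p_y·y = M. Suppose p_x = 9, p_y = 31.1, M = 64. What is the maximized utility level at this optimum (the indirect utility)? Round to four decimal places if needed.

V = 0.3192

Demand: x*(p_x,p_y,M) = 5·M/(5·p_x + 5·p_y), y* = 5·M/(5·p_x + 5·p_y).
Here 5·9 + 5·31.1 = 200.5, giving x* = 1.596 and y* = 1.596.
Utility at the optimum: U(1.596, 1.596) = 0.3192.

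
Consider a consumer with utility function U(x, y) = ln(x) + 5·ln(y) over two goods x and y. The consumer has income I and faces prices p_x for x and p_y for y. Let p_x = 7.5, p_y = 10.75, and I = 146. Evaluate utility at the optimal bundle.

Tangency: MRS = (1/5)·y/x = p_x/p_y.
So p_y·y = 5·p_x·x; combined with the budget, a share 1/6 of income goes to x.
Demand: x*(p_x,p_y,I) = 1/6·I/p_x and y* = 5/6·I/p_y.
At p_x=7.5, p_y=10.75, I=146: x* = 1/6·146/7.5 = 3.2444, y* = 11.3178.
Utility at the optimum: U(3.2444, 11.3178) = 13.3088.

V = 13.3088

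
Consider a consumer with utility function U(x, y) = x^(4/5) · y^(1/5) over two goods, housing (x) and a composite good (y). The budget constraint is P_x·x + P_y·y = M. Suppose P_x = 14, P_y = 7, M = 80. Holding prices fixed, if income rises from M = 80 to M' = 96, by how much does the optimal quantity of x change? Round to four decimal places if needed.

Δx* = 0.9143

MU_x/MU_y = (0.8·y)/(0.2·x); tangency sets this equal to P_x/P_y.
Rearranging, P_y·y = (1/4)·P_x·x. Substituting into the budget gives P_x·x·(1 + (1/4)) = M.
Demand: x*(P_x,P_y,M) = 0.8·M/P_x and y* = 0.2·M/P_y.
At P_x=14, P_y=7, M=80: x* = 0.8·80/14 = 4.5714.
At M' = 96: x* = 5.4857. Change: 5.4857 − 4.5714 = 0.9143.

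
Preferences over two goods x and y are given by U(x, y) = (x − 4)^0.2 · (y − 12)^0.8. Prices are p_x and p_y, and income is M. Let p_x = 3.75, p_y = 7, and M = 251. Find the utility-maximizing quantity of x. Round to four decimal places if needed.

x* = 12.1067

MRS = (1/4)·(y−12)/(x−4). Tangency with p_x/p_y gives y−12 = 4·(p_x/p_y)·(x−4).
Substituting into the budget: x* = 4 + 0.2·(M − 4·p_x − 12·p_y)/p_x, and y* = 12 + 0.8·(…)/p_y.
Discretionary income = 251 − 4·3.75 − 12·7 = 152; x* = 4 + 0.2·152/3.75 = 12.1067.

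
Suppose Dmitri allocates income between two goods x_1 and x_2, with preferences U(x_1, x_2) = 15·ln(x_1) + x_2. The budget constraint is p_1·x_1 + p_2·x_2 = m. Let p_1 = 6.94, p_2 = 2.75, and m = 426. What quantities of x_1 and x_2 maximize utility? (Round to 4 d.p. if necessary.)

x_1* = 5.9438, x_2* = 139.9091

So x_1*(p_1,p_2) = 15·p_2/p_1, independent of income; and x_2* = (m − 15·p_2)/p_2.
At the given prices: x_1* = 15·2.75/6.94 = 5.9438, and x_2* = 139.9091.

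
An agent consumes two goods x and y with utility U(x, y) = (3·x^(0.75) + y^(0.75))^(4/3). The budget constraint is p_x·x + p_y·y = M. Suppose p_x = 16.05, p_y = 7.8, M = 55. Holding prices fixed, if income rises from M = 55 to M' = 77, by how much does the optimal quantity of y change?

Δy* = 0.2739

From the CES first-order condition, 3·(y/x)^(0.25) = p_x/p_y.
Hence y/x = ((1/3)·p_x/p_y)^(1/(0.25)), i.e. raised to the 4 power.
Substitute y = (y/x)·x into the budget: x* = M/(p_x + p_y·(y/x)).
Numerically y/x = 0.221328, so x* = 55/(16.05 + 7.8·0.221328) = 3.094 and y* = 0.221328·3.094 = 0.6848.
At M' = 77: y* = 0.9587. Change: 0.9587 − 0.6848 = 0.2739.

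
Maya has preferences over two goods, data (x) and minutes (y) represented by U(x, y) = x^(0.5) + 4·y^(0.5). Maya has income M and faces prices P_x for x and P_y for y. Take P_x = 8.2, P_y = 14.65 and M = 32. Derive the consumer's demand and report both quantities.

x* = 0.392, y* = 1.9649

MU_x ∝ x^(-0.5), MU_y ∝ 4·y^(-0.5), so MRS = (1/4)·(y/x)^(0.5) = P_x/P_y.
Hence y/x = (4·P_x/P_y)^(1/(0.5)), i.e. raised to the 2 power.
Substitute y = (y/x)·x into the budget: x* = M/(P_x + P_y·(y/x)).
Numerically y/x = 5.012708, so x* = 32/(8.2 + 14.65·5.012708) = 0.392 and y* = 5.012708·0.392 = 1.9649.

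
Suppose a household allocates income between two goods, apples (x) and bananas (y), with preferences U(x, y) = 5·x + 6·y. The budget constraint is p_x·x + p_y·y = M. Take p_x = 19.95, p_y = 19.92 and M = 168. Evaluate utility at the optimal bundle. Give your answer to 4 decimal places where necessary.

Linear utility — the consumer picks whichever good has higher MU/price: 5/19.95 = 0.2506 vs 6/19.92 = 0.3012.
y gives more utility per dollar, so spend all income on y: y* = M/p_y, x* = 0.
Numerically: x* = 0, y* = 8.4337.
Utility at the optimum: U(0, 8.4337) = 50.6024.

V = 50.6024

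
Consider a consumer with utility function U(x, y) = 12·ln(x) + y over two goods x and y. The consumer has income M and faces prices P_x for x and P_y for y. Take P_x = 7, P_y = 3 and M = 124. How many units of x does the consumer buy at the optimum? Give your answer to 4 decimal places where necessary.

x* = 5.1429

MU_x = 12/x, MU_y = 1. Tangency: 12/x = P_x/P_y.
So x*(P_x,P_y) = 12·P_y/P_x, independent of income; and y* = (M − 12·P_y)/P_y.
At the given prices: x* = 12·3/7 = 5.1429.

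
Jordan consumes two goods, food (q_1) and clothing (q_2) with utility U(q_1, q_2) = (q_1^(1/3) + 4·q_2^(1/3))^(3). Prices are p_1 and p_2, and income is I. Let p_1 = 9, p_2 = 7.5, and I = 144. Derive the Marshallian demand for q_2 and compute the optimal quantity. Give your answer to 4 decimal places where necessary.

With the ratio pinned down, the budget gives q_1* = I/(p_1 + p_2·(q_2/q_1)) and q_2* = (q_2/q_1)·q_1*.
Numerically q_2/q_1 = 10.516273, so q_1* = 144/(9 + 7.5·10.516273) = 1.6387 and q_2* = 10.516273·1.6387 = 17.2335.

q_2* = 17.2335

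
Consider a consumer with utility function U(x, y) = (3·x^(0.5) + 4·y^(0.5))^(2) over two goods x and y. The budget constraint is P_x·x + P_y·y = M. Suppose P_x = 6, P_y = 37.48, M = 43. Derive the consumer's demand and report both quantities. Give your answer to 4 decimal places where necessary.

x* = 5.5789, y* = 0.2542

MRS = MU_x/MU_y = (3/4)·(y/x)^(0.5). Set equal to P_x/P_y.
Solve for the ratio: y/x = [(4/3)·P_x/P_y]^(2).
With the ratio pinned down, the budget gives x* = M/(P_x + P_y·(y/x)) and y* = (y/x)·x*.
Numerically y/x = 0.04556, so x* = 43/(6 + 37.48·0.04556) = 5.5789 and y* = 0.04556·5.5789 = 0.2542.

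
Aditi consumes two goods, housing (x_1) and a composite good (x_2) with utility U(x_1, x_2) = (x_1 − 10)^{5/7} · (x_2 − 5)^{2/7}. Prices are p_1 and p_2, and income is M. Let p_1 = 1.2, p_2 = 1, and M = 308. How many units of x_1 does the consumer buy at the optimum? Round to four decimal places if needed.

x_1* = 183.2143

Discretionary income = 308 − 10·1.2 − 5·1 = 291; x_1* = 10 + 5/7·291/1.2 = 183.2143.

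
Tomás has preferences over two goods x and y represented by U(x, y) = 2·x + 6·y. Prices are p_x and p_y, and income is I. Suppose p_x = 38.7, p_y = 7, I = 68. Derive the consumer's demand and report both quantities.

x* = 0, y* = 9.7143

Linear utility — the consumer picks whichever good has higher MU/price: 2/38.7 = 0.0517 vs 6/7 = 0.8571.
y gives more utility per dollar, so spend all income on y: y* = I/p_y, x* = 0.
Numerically: x* = 0, y* = 9.7143.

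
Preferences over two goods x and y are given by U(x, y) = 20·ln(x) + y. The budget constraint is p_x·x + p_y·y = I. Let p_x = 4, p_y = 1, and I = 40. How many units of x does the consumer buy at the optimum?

So x*(p_x,p_y) = 20·p_y/p_x, independent of income; and y* = (I − 20·p_y)/p_y.
At the given prices: x* = 20·1/4 = 5.

x* = 5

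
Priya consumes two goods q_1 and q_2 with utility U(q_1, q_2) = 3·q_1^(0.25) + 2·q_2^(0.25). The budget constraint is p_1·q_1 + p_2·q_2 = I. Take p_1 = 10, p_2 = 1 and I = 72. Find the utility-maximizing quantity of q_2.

With the ratio pinned down, the budget gives q_1* = I/(p_1 + p_2·(q_2/q_1)) and q_2* = (q_2/q_1)·q_1*.
Numerically q_2/q_1 = 12.547147, so q_1* = 72/(10 + 1·12.547147) = 3.1933 and q_2* = 12.547147·3.1933 = 40.0669.

q_2* = 40.0669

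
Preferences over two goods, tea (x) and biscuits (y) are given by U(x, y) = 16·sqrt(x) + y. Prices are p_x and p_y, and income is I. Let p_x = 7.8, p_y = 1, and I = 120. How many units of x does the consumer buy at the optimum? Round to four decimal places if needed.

MU_x = 8/√x, MU_y = 1. Tangency: 8/√x = p_x/p_y.
Thus x* = (8·p_y/p_x)² — independent of I — with the rest of income spent on y.
Plugging in: x* = (8·1/7.8)² = 1.0519.

x* = 1.0519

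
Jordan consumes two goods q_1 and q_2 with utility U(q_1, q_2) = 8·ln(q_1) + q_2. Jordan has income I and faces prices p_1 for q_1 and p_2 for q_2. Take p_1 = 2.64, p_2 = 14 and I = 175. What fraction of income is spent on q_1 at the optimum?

MU_q_1 = 8/q_1, MU_q_2 = 1. Tangency: 8/q_1 = p_1/p_2.
So q_1*(p_1,p_2) = 8·p_2/p_1, independent of income; and q_2* = (I − 8·p_2)/p_2.
At the given prices: q_1* = 8·14/2.64 = 42.4242, and q_2* = 4.5.
Expenditure on q_1: 2.64·42.4242 = 112; share = 0.64.

share on q_1 = 0.64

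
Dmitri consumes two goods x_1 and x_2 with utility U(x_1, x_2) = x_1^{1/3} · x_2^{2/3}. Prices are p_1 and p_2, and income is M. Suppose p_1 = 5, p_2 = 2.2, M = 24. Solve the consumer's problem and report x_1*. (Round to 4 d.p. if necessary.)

x_1* = 1.6

MU_x_1/MU_x_2 = (1/3·x_2)/(2/3·x_1); tangency sets this equal to p_1/p_2.
So 1/3·p_2·x_2 = 2/3·p_1·x_1; combined with the budget, a share 1/3 of income goes to x_1.
Demand: x_1*(p_1,p_2,M) = 1/3·M/p_1 and x_2* = 2/3·M/p_2.
At p_1=5, p_2=2.2, M=24: x_1* = 1/3·24/5 = 1.6.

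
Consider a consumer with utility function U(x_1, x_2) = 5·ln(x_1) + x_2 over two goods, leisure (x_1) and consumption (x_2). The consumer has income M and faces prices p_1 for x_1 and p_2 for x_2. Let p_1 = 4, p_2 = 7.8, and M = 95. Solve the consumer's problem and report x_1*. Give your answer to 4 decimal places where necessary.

MU_x_1 = 5/x_1, MU_x_2 = 1. Tangency: 5/x_1 = p_1/p_2.
So x_1*(p_1,p_2) = 5·p_2/p_1, independent of income; and x_2* = (M − 5·p_2)/p_2.
At the given prices: x_1* = 5·7.8/4 = 9.75.

x_1* = 9.75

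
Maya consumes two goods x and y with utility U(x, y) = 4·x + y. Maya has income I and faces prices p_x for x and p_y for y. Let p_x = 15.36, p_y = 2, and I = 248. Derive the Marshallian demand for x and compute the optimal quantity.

x* = 0

Perfect substitutes: compare marginal utility per dollar. 4/p_x vs 1/p_y → 0.2604 vs 0.5.
y gives more utility per dollar, so spend all income on y: y* = I/p_y, x* = 0.
Numerically: x* = 0, y* = 124.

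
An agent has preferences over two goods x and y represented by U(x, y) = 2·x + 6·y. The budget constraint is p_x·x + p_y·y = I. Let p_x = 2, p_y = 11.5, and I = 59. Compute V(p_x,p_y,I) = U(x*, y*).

V = 59

Linear utility — the consumer picks whichever good has higher MU/price: 2/2 = 1 vs 6/11.5 = 0.5217.
x gives more utility per dollar, so spend all income on x: x* = I/p_x, y* = 0.
Numerically: x* = 29.5, y* = 0.
Utility at the optimum: U(29.5, 0) = 59.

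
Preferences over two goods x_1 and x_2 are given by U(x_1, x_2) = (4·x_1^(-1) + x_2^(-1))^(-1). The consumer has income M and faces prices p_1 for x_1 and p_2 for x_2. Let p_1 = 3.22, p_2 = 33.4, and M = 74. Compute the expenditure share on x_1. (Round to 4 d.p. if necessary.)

MU_x_1 ∝ 4·x_1^(-2), MU_x_2 ∝ x_2^(-2), so MRS = 4·(x_2/x_1)^(2) = p_1/p_2.
Hence x_2/x_1 = ((1/4)·p_1/p_2)^(1/(2)), i.e. raised to the 0.5 power.
Substitute x_2 = (x_2/x_1)·x_1 into the budget: x_1* = M/(p_1 + p_2·(x_2/x_1)).
Numerically x_2/x_1 = 0.155248, so x_1* = 74/(3.22 + 33.4·0.155248) = 8.804 and x_2* = 0.155248·8.804 = 1.3668.
Expenditure on x_1: 3.22·8.804 = 28.3489; share = 0.3831.

share on x_1 = 0.3831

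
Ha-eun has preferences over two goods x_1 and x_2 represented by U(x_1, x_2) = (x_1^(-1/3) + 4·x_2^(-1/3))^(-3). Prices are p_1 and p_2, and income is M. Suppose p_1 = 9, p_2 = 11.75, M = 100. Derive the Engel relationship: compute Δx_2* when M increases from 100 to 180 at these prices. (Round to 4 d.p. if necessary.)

Δx_2* = 5.1163

From the CES first-order condition, (1/4)·(x_2/x_1)^(4/3) = p_1/p_2.
Solve for the ratio: x_2/x_1 = [4·p_1/p_2]^(0.75).
Substitute x_2 = (x_2/x_1)·x_1 into the budget: x_1* = M/(p_1 + p_2·(x_2/x_1)).
Numerically x_2/x_1 = 2.315786, so x_1* = 100/(9 + 11.75·2.315786) = 2.7616 and x_2* = 2.315786·2.7616 = 6.3953.
At M' = 180: x_2* = 11.5116. Change: 11.5116 − 6.3953 = 5.1163.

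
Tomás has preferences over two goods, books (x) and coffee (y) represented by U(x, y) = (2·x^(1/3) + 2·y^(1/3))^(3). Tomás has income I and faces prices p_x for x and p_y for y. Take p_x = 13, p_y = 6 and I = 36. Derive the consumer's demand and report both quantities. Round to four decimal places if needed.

From the CES first-order condition, (y/x)^(2/3) = p_x/p_y.
Solve for the ratio: y/x = [p_x/p_y]^(1.5).
With the ratio pinned down, the budget gives x* = I/(p_x + p_y·(y/x)) and y* = (y/x)·x*.
Numerically y/x = 3.189247, so x* = 36/(13 + 6·3.189247) = 1.1203 and y* = 3.189247·1.1203 = 3.5728.

x* = 1.1203, y* = 3.5728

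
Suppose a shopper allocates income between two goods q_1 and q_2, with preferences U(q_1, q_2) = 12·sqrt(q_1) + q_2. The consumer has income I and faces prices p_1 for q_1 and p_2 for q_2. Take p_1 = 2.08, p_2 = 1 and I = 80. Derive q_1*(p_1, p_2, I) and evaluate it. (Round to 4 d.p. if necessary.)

MU_q_1 = 6/√q_1, MU_q_2 = 1. Tangency: 6/√q_1 = p_1/p_2.
Solve: √q_1 = 6·p_2/p_1, so q_1*(p_1,p_2) = (6·p_2/p_1)², and q_2* = (I − p_1·q_1*)/p_2.
Plugging in: q_1* = (6·1/2.08)² = 8.321.

q_1* = 8.321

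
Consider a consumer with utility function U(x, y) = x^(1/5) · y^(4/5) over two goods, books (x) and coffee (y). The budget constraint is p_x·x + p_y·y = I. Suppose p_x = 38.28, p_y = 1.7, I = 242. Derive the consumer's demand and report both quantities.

Tangency: MRS = (1/4)·y/x = p_x/p_y.
So 0.2·p_y·y = 0.8·p_x·x; combined with the budget, a share 0.2 of income goes to x.
Demand: x*(p_x,p_y,I) = 0.2·I/p_x and y* = 0.8·I/p_y.
At p_x=38.28, p_y=1.7, I=242: x* = 0.2·242/38.28 = 1.2644, y* = 113.8824.

x* = 1.2644, y* = 113.8824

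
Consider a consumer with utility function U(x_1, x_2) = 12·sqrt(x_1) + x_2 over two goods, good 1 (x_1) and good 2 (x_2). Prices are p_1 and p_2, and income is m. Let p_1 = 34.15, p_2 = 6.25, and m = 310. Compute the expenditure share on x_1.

share on x_1 = 0.1328

Thus x_1* = (6·p_2/p_1)² — independent of m — with the rest of income spent on x_2.
Plugging in: x_1* = (6·6.25/34.15)² = 1.2058, x_2* = 43.0114.
Expenditure on x_1: 34.15·1.2058 = 41.1786; share = 0.1328.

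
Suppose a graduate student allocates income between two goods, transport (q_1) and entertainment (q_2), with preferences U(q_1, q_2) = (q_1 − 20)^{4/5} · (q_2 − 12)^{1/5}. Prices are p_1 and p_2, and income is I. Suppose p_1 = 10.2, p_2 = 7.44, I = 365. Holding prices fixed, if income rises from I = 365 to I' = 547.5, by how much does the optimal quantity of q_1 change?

Δq_1* = 14.3137

Let q_1' = q_1−20, q_2' = q_2−12. MRS = 4·q_2'/q_1' = p_1/p_2.
After buying the subsistence bundle (20, 12), a share 0.8 of the remaining income goes to q_1: q_1* = 20 + 0.8·(I − 20p_1 − 12p_2)/p_1.
Discretionary income = 365 − 20·10.2 − 12·7.44 = 71.72; q_1* = 20 + 0.8·71.72/10.2 = 25.6251.
At I' = 547.5: q_1* = 39.9388. Change: 39.9388 − 25.6251 = 14.3137.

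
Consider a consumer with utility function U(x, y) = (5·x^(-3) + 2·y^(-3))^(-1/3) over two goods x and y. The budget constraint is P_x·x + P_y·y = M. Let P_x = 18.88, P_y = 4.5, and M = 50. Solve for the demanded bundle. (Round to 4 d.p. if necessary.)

MU_x ∝ 5·x^(-4), MU_y ∝ 2·y^(-4), so MRS = (5/2)·(y/x)^(4) = P_x/P_y.
Solve for the ratio: y/x = [(2/5)·P_x/P_y]^(0.25).
Substitute y = (y/x)·x into the budget: x* = M/(P_x + P_y·(y/x)).
Numerically y/x = 1.138184, so x* = 50/(18.88 + 4.5·1.138184) = 2.0832 and y* = 1.138184·2.0832 = 2.371.

x* = 2.0832, y* = 2.371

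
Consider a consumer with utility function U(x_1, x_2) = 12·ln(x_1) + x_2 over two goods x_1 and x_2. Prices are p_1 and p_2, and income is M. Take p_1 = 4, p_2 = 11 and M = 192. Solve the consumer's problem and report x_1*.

MU_x_1 = 12/x_1, MU_x_2 = 1. Tangency: 12/x_1 = p_1/p_2.
So x_1*(p_1,p_2) = 12·p_2/p_1, independent of income; and x_2* = (M − 12·p_2)/p_2.
At the given prices: x_1* = 12·11/4 = 33.

x_1* = 33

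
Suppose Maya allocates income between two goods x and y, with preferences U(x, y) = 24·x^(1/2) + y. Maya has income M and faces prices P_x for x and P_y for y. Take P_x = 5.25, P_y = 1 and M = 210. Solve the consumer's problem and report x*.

x* = 5.2245

MU_x = 12/√x, MU_y = 1. Tangency: 12/√x = P_x/P_y.
Solve: √x = 12·P_y/P_x, so x*(P_x,P_y) = (12·P_y/P_x)², and y* = (M − P_x·x*)/P_y.
Plugging in: x* = (12·1/5.25)² = 5.2245.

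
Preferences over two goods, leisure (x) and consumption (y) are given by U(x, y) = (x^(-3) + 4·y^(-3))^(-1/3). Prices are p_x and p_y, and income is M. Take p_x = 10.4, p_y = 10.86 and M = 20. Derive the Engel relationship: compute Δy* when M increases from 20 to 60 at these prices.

MRS = MU_x/MU_y = (1/4)·(y/x)^(4). Set equal to p_x/p_y.
Solve for the ratio: y/x = [4·p_x/p_y]^(0.25).
With the ratio pinned down, the budget gives x* = M/(p_x + p_y·(y/x)) and y* = (y/x)·x*.
Numerically y/x = 1.398994, so x* = 20/(10.4 + 10.86·1.398994) = 0.7815 and y* = 1.398994·0.7815 = 1.0933.
At M' = 60: y* = 3.2798. Change: 3.2798 − 1.0933 = 2.1865.

Δy* = 2.1865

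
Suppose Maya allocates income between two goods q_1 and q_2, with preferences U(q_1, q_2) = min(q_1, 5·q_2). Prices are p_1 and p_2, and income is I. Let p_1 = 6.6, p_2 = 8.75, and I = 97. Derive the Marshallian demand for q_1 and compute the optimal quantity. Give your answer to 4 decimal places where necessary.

q_1* = 11.6168

Leontief preferences: the optimum is at the kink where q_1/5 = q_2/1, i.e. q_2 = (1/5)·q_1.
Budget: p_1·q_1 + p_2·(1/5)·q_1 = I, so (5·p_1 + p_2)·q_1 = 5·I.
Demand: q_1*(p_1,p_2,I) = 5·I/(5·p_1 + p_2), q_2* = I/(5·p_1 + p_2).
Here 5·6.6 + 8.75 = 41.75, giving q_1* = 11.6168.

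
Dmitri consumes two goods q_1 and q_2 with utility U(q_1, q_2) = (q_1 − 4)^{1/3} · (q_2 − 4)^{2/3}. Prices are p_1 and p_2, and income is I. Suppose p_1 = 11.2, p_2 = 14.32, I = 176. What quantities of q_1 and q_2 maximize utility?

After buying the subsistence bundle (4, 4), a share 1/3 of the remaining income goes to q_1: q_1* = 4 + 1/3·(I − 4p_1 − 4p_2)/p_1.
Discretionary income = 176 − 4·11.2 − 4·14.32 = 73.92; q_1* = 4 + 1/3·73.92/11.2 = 6.2; q_2* = 4 + 2/3·73.92/14.32 = 7.4413.

q_1* = 6.2, q_2* = 7.4413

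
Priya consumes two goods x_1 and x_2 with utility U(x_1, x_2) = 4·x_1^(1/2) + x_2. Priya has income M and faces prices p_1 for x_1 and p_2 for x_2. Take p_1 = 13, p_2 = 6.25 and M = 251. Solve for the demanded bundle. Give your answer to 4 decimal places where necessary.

x_1* = 0.9246, x_2* = 38.2369

Utility is quasi-linear in x_2; the FOC for x_1 is 2/√x_1 = p_1/p_2.
Thus x_1* = (2·p_2/p_1)² — independent of M — with the rest of income spent on x_2.
Plugging in: x_1* = (2·6.25/13)² = 0.9246, x_2* = 38.2369.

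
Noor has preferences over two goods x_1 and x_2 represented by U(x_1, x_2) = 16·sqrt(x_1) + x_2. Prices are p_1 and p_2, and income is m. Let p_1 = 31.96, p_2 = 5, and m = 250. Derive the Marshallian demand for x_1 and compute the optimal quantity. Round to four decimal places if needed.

Set MRS = p_1/p_2: 8·x_1^(−1/2) = p_1/p_2.
Thus x_1* = (8·p_2/p_1)² — independent of m — with the rest of income spent on x_2.
Plugging in: x_1* = (8·5/31.96)² = 1.5664.

x_1* = 1.5664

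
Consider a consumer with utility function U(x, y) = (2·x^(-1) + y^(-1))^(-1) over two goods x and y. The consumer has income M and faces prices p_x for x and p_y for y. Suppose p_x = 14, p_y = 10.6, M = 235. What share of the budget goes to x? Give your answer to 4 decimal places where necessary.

share on x = 0.6191

From the CES first-order condition, 2·(y/x)^(2) = p_x/p_y.
Hence y/x = ((1/2)·p_x/p_y)^(1/(2)), i.e. raised to the 0.5 power.
Substitute y = (y/x)·x into the budget: x* = M/(p_x + p_y·(y/x)).
Numerically y/x = 0.812636, so x* = 235/(14 + 10.6·0.812636) = 10.3918 and y* = 0.812636·10.3918 = 8.4448.
Expenditure on x: 14·10.3918 = 145.4855; share = 0.6191.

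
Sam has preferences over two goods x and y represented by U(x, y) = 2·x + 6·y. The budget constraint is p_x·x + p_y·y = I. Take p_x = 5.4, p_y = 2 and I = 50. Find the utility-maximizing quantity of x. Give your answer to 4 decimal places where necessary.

Linear utility — the consumer picks whichever good has higher MU/price: 2/5.4 = 0.3704 vs 6/2 = 3.
y gives more utility per dollar, so spend all income on y: y* = I/p_y, x* = 0.
Numerically: x* = 0, y* = 25.

x* = 0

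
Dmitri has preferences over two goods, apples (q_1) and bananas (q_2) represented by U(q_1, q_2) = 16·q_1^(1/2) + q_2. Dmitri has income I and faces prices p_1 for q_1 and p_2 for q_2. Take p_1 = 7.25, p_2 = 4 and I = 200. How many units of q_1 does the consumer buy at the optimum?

q_1* = 19.4816

Thus q_1* = (8·p_2/p_1)² — independent of I — with the rest of income spent on q_2.
Plugging in: q_1* = (8·4/7.25)² = 19.4816.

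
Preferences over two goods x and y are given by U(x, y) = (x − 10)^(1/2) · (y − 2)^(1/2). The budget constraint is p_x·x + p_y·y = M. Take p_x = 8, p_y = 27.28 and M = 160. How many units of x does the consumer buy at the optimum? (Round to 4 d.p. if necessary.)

x* = 11.59

MRS = (y−2)/(x−10). Tangency with p_x/p_y gives y−2 = (p_x/p_y)·(x−10).
After buying the subsistence bundle (10, 2), a share 0.5 of the remaining income goes to x: x* = 10 + 0.5·(M − 10p_x − 2p_y)/p_x.
Discretionary income = 160 − 10·8 − 2·27.28 = 25.44; x* = 10 + 0.5·25.44/8 = 11.59.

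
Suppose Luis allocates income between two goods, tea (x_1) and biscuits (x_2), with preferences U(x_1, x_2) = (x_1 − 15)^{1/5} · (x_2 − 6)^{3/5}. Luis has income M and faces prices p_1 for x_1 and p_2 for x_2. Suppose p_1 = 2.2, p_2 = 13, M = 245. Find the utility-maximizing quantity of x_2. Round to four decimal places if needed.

x_2* = 13.7308

Let x_1' = x_1−15, x_2' = x_2−6. MRS = (1/3)·x_2'/x_1' = p_1/p_2.
After buying the subsistence bundle (15, 6), a share 0.25 of the remaining income goes to x_1: x_1* = 15 + 0.25·(M − 15p_1 − 6p_2)/p_1.
Discretionary income = 245 − 15·2.2 − 6·13 = 134; x_2* = 6 + 0.75·134/13 = 13.7308.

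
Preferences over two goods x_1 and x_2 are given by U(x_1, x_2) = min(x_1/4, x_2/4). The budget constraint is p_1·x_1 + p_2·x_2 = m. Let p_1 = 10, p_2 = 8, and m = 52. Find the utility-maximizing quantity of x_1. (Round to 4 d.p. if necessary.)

Leontief preferences: the optimum is at the kink where x_1/4 = x_2/4, i.e. x_2 = x_1.
Budget: p_1·x_1 + p_2·x_1 = m, so (4·p_1 + 4·p_2)·x_1 = 4·m.
Demand: x_1*(p_1,p_2,m) = 4·m/(4·p_1 + 4·p_2), x_2* = 4·m/(4·p_1 + 4·p_2).
Here 4·10 + 4·8 = 72, giving x_1* = 2.8889.

x_1* = 2.8889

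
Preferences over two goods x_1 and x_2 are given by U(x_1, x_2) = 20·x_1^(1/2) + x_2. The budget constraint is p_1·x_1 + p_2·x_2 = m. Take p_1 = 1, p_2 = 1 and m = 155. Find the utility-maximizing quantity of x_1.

x_1* = 100

Utility is quasi-linear in x_2; the FOC for x_1 is 10/√x_1 = p_1/p_2.
Solve: √x_1 = 10·p_2/p_1, so x_1*(p_1,p_2) = (10·p_2/p_1)², and x_2* = (m − p_1·x_1*)/p_2.
Plugging in: x_1* = (10·1/1)² = 100.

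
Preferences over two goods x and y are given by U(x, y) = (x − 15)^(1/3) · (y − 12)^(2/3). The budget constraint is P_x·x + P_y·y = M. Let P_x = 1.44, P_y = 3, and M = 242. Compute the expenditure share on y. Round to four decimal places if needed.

This is Cobb-Douglas in (x−15, y−12): tangency gives 1/3·P_y·(y−12) = 2/3·P_x·(x−15).
Substituting into the budget: x* = 15 + 1/3·(M − 15·P_x − 12·P_y)/P_x, and y* = 12 + 2/3·(…)/P_y.
Discretionary income = 242 − 15·1.44 − 12·3 = 184.4; x* = 15 + 1/3·184.4/1.44 = 57.6852; y* = 12 + 2/3·184.4/3 = 52.9778.
Expenditure on y: 3·52.9778 = 158.9333; share = 0.6567.

share on y = 0.6567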